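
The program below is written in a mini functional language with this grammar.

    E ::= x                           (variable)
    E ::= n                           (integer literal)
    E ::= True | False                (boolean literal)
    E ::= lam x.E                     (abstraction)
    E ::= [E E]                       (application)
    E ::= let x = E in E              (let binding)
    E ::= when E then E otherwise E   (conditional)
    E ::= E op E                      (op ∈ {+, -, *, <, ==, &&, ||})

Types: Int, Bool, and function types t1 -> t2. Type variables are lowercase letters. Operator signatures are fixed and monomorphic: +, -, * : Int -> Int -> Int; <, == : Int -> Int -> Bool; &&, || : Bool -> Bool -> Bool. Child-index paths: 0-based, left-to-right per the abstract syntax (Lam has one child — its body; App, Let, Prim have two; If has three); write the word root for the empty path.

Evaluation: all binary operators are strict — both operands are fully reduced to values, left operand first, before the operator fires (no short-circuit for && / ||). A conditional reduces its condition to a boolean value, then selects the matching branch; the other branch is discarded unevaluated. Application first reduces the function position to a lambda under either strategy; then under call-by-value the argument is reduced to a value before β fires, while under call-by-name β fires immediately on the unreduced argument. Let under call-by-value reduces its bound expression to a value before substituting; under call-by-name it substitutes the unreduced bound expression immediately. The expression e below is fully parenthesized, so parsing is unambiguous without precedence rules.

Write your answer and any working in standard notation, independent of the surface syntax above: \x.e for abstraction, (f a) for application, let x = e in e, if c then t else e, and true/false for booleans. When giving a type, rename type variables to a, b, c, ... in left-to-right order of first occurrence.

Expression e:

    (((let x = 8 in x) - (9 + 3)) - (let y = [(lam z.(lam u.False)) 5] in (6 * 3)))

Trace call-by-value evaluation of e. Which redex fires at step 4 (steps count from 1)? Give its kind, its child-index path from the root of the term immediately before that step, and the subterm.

Answer: beta at 1.0 : ((\z.(\u.false)) 5)

Working:
step 0: (((let x = 8 in x) - (9 + 3)) - (let y = ((\z.(\u.false)) 5) in (6 * 3)))
step 1: [let@0.0] ((8 - (9 + 3)) - (let y = ((\z.(\u.false)) 5) in (6 * 3)))
step 2: [delta@0.1] ((8 - 12) - (let y = ((\z.(\u.false)) 5) in (6 * 3)))
step 3: [delta@0] (-4 - (let y = ((\z.(\u.false)) 5) in (6 * 3)))
step 4: [beta@1.0] (-4 - (let y = (\u.false) in (6 * 3)))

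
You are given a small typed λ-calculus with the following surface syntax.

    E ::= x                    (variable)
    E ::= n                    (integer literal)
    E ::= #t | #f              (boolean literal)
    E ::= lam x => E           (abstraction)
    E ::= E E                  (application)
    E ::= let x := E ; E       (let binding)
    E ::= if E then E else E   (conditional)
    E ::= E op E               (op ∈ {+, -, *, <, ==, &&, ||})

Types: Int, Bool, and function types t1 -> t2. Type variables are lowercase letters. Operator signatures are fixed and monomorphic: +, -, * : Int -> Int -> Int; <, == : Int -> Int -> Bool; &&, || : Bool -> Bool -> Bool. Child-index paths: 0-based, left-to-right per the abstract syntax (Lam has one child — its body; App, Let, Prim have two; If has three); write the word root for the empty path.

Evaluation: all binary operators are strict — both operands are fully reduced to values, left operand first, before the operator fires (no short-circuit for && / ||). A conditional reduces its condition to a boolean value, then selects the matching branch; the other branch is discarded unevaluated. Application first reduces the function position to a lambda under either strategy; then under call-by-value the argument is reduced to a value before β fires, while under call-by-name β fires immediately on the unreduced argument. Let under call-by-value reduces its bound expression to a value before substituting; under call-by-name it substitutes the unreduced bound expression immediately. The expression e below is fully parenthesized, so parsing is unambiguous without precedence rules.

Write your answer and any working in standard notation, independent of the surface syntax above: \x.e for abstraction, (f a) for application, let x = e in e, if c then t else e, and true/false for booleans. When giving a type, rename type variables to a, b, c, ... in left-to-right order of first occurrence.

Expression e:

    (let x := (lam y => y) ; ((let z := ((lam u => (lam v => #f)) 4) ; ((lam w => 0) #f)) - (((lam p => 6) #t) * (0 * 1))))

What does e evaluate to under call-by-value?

Derivation:
step 0: (let x = (\y.y) in ((let z = ((\u.(\v.false)) 4) in ((\w.0) false)) - (((\p.6) true) * (0 * 1))))
step 1: [let@root] ((let z = ((\u.(\v.false)) 4) in ((\w.0) false)) - (((\p.6) true) * (0 * 1)))
step 2: [beta@0.0] ((let z = (\v.false) in ((\w.0) false)) - (((\p.6) true) * (0 * 1)))
step 3: [let@0] (((\w.0) false) - (((\p.6) true) * (0 * 1)))
step 4: [beta@0] (0 - (((\p.6) true) * (0 * 1)))
step 5: [beta@1.0] (0 - (6 * (0 * 1)))
step 6: [delta@1.1] (0 - (6 * 0))
step 7: [delta@1] (0 - 0)
step 8: [delta@root] 0

Answer: 0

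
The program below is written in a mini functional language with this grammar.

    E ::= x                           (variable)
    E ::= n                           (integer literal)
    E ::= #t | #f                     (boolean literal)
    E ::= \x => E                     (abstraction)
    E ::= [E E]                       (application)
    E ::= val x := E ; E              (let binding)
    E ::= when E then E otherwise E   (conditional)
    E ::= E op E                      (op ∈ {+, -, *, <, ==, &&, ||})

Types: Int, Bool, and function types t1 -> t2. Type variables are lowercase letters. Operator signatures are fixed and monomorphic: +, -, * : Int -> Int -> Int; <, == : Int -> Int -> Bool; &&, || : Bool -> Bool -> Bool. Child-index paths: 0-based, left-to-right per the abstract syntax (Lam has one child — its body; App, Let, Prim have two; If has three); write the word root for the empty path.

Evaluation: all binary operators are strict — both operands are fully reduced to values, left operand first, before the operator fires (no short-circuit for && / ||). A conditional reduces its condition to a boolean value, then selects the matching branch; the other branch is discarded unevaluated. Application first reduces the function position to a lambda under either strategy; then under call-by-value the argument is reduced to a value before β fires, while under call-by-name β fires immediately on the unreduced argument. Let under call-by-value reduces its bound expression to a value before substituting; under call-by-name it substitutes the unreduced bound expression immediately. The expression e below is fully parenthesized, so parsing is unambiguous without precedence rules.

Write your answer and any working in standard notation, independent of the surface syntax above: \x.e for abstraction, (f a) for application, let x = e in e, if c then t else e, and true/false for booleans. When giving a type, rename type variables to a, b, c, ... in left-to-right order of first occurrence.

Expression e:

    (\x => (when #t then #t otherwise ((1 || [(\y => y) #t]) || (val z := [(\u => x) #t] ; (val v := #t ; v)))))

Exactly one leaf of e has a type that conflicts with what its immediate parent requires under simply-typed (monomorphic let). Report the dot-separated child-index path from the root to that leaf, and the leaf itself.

Answer: 0.2.0.0 : 1

Working:
  unify Bool ~ Bool
  unify Int ~ Bool
  FAIL: mismatch Int ~ Bool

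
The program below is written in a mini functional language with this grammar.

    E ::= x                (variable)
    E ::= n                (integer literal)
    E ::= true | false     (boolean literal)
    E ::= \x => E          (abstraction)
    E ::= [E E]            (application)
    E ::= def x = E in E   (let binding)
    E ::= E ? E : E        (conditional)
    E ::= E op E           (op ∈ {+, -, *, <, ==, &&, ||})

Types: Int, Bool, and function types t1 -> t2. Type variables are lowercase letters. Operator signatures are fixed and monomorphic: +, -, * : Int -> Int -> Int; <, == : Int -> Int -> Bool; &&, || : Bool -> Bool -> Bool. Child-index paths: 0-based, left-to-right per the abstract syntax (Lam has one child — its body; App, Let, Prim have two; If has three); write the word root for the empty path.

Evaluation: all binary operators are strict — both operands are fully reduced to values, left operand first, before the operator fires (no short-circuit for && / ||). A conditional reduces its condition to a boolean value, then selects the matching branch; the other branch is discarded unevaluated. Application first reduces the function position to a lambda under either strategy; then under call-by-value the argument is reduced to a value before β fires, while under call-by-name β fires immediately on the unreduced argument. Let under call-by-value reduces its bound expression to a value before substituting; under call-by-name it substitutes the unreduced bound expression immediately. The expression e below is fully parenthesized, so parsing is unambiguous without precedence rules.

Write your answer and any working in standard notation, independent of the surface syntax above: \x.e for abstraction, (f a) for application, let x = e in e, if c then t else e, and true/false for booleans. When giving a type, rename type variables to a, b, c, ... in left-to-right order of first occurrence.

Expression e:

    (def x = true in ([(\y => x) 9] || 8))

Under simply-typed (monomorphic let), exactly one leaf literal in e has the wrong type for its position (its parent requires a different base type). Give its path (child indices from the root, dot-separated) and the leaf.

Answer: 1.1 : 8

Derivation:
let x : Bool
x : Bool
\y._ : a -> Bool
  unify a -> Bool ~ Int -> b
  unify a ~ Int
  unify Bool ~ b
_ _ : Bool
  unify Bool ~ Bool
  unify Int ~ Bool
  FAIL: mismatch Int ~ Bool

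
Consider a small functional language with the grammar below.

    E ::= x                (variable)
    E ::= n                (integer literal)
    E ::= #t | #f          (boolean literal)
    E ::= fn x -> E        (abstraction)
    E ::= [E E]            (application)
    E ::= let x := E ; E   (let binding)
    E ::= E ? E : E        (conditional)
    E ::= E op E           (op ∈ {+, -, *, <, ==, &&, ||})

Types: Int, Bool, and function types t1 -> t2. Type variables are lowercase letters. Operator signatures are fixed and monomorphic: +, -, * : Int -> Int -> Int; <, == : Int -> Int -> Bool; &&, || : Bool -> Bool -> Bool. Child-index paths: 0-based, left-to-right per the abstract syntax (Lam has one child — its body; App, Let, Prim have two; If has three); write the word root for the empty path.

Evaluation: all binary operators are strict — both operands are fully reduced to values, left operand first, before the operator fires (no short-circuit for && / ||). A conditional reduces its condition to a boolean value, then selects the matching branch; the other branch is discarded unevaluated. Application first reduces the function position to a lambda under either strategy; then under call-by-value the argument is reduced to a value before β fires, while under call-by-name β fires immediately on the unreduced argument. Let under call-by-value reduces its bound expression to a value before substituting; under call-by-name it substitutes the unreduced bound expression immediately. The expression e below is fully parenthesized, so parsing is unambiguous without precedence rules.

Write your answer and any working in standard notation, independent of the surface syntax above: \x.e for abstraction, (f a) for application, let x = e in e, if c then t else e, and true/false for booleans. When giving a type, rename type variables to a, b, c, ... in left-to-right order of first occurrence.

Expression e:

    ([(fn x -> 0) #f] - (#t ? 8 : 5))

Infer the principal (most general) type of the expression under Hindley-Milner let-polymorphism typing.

Answer: Int

Trace:
\x._ : a -> Int
  unify a -> Int ~ Bool -> b
  unify a ~ Bool
  unify Int ~ b
_ _ : Int
  unify Int ~ Int
  unify Bool ~ Bool
  unify Int ~ Int
  unify Int ~ Int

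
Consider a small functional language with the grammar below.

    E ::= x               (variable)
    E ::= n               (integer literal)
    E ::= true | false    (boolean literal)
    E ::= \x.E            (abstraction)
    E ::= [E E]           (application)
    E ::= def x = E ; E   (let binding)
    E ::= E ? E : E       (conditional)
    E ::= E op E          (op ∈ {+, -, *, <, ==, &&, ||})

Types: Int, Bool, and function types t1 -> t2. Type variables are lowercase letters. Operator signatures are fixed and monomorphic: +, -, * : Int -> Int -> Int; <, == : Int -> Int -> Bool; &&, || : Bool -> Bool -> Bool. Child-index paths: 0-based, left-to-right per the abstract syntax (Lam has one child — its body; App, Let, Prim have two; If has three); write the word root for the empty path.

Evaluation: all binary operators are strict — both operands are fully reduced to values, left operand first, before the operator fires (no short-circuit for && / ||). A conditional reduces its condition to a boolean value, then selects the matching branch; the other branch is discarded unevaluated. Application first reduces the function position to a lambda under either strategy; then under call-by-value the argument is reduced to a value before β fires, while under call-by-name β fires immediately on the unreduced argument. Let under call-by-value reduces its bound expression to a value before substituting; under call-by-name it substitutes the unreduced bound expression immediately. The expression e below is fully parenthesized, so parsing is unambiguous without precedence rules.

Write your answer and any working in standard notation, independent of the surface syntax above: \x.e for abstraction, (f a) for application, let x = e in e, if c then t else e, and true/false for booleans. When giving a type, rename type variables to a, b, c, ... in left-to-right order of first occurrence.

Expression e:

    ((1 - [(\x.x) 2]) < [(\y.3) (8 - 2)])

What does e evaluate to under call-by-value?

Trace:
step 0: ((1 - ((\x.x) 2)) < ((\y.3) (8 - 2)))
step 1: [beta@0.1] ((1 - 2) < ((\y.3) (8 - 2)))
step 2: [delta@0] (-1 < ((\y.3) (8 - 2)))
step 3: [delta@1.1] (-1 < ((\y.3) 6))
step 4: [beta@1] (-1 < 3)
step 5: [delta@root] true

Answer: true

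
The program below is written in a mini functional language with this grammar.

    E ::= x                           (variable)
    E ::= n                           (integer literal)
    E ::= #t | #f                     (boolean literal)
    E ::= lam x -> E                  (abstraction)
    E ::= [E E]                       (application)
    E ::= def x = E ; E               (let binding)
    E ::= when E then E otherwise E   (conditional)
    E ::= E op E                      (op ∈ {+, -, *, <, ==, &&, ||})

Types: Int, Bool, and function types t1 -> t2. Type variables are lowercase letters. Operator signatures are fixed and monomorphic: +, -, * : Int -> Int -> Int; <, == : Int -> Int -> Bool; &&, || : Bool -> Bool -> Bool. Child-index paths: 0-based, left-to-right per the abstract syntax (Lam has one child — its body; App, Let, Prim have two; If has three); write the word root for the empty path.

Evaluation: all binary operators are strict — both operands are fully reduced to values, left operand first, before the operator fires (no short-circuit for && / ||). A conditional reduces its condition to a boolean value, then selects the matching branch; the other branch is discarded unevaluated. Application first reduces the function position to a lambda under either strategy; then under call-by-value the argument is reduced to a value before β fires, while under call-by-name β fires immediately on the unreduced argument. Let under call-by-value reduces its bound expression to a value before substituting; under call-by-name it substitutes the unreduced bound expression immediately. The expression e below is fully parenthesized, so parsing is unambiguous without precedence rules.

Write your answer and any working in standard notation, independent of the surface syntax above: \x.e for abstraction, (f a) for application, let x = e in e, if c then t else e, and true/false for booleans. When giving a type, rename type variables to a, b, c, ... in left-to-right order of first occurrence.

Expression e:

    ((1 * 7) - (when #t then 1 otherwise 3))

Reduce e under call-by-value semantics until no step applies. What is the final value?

Working:
step 0: ((1 * 7) - (if true then 1 else 3))
step 1: [delta@0] (7 - (if true then 1 else 3))
step 2: [if@1] (7 - 1)
step 3: [delta@root] 6

Answer: 6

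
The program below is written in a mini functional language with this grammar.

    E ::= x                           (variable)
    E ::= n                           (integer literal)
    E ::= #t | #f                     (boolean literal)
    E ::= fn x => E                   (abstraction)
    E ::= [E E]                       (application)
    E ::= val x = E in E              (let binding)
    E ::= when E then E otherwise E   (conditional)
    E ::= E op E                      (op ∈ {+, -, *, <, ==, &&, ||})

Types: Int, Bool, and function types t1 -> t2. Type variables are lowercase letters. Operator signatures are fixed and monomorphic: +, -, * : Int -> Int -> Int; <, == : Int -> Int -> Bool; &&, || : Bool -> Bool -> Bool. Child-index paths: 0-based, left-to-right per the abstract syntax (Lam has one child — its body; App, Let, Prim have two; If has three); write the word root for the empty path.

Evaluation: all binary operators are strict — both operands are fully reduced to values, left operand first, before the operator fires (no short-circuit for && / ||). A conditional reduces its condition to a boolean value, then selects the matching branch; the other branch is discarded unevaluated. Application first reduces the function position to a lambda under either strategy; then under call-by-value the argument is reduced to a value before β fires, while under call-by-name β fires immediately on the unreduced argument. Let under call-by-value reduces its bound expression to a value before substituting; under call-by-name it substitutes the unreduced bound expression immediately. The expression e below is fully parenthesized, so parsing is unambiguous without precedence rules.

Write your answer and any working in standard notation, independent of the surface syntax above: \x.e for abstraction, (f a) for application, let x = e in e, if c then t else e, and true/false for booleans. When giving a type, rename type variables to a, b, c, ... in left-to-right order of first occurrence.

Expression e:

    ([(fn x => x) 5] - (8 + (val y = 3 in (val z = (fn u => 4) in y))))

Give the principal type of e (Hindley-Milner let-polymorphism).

Derivation:
x : a
\x._ : a -> a
  unify a -> a ~ Int -> b
  unify a ~ Int
  unify Int ~ b
_ _ : Int
  unify Int ~ Int
  unify Int ~ Int
let y : Int
\u._ : c -> Int
let z : forall. c -> Int
y : Int
  unify Int ~ Int
  unify Int ~ Int

Answer: Int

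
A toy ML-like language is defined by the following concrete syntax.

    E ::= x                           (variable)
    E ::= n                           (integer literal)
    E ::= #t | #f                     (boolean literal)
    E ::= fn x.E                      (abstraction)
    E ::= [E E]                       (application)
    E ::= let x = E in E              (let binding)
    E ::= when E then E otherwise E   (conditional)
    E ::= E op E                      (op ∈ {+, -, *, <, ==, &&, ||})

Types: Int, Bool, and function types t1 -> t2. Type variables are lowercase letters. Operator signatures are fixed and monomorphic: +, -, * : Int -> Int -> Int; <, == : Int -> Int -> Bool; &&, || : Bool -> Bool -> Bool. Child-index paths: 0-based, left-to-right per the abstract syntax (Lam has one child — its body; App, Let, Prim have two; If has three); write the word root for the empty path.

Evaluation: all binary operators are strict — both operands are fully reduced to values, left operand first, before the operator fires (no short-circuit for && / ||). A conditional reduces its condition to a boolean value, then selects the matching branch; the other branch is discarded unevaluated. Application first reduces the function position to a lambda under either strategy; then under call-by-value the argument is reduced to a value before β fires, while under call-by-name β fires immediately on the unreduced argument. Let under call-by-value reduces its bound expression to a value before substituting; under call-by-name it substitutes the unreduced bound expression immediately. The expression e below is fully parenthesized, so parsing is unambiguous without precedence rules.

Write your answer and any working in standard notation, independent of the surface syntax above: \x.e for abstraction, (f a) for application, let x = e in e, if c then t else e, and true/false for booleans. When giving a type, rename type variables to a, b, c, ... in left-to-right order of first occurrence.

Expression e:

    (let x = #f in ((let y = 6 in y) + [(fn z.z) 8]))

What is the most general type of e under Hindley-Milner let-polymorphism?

Answer: Int

Derivation:
let x : Bool
let y : Int
y : Int
  unify Int ~ Int
z : a
\z._ : a -> a
  unify a -> a ~ Int -> b
  unify a ~ Int
  unify Int ~ b
_ _ : Int
  unify Int ~ Int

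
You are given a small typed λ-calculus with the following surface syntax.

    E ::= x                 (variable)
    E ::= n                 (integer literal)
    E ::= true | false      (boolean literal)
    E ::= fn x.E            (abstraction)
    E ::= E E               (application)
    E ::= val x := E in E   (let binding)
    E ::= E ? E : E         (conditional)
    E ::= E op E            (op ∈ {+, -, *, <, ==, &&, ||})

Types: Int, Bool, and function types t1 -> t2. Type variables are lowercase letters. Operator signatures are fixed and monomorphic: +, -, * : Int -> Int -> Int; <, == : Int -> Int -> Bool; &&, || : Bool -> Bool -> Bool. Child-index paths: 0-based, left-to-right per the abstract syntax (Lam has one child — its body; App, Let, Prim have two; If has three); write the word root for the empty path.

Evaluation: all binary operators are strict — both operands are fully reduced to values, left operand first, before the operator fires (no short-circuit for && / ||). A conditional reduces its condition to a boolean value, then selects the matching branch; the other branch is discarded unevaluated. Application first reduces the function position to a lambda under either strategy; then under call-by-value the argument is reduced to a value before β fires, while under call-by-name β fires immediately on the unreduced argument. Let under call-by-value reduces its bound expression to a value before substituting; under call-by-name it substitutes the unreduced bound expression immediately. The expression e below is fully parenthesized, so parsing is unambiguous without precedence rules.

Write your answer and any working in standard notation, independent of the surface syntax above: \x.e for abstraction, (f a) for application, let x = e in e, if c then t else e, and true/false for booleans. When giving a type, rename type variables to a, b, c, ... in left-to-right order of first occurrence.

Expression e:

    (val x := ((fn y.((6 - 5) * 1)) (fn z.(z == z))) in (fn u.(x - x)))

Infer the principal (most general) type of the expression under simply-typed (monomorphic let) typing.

Answer: a -> Int

Trace:
  unify Int ~ Int
  unify Int ~ Int
  unify Int ~ Int
  unify Int ~ Int
\y._ : a -> Int
z : b
  unify b ~ Int
z : Int
  unify Int ~ Int
\z._ : Int -> Bool
  unify a -> Int ~ (Int -> Bool) -> c
  unify a ~ Int -> Bool
  unify Int ~ c
_ _ : Int
let x : Int
x : Int
  unify Int ~ Int
x : Int
  unify Int ~ Int
\u._ : d -> Int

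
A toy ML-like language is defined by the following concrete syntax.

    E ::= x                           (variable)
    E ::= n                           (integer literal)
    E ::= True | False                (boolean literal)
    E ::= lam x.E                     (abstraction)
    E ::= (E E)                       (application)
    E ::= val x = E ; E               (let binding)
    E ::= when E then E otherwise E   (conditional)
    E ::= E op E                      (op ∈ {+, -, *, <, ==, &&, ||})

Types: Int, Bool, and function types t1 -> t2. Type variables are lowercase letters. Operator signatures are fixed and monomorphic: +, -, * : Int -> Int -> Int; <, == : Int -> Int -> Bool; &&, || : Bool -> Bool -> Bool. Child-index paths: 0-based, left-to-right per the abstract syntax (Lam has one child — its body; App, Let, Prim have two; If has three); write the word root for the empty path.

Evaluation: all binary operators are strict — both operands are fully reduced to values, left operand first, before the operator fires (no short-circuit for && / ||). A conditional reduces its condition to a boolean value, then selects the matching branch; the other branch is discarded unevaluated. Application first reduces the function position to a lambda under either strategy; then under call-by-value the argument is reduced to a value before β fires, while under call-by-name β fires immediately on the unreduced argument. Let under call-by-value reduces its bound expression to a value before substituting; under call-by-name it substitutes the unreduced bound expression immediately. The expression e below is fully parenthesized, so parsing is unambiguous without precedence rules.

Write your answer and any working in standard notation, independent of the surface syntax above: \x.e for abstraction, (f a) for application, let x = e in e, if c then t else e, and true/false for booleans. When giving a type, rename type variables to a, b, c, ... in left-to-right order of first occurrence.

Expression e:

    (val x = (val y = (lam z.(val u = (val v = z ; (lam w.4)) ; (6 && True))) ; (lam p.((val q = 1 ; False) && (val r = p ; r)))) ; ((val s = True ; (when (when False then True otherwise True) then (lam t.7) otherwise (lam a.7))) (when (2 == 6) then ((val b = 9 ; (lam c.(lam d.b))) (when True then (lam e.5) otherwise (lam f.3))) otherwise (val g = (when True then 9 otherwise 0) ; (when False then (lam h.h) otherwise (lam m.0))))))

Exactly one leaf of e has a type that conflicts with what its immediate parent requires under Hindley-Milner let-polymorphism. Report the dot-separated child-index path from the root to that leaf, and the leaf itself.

Answer: 0.0.0.1.0 : 6

Working:
z : a
let v : a
\w._ : b -> Int
let u : forall. b -> Int
  unify Int ~ Bool
  FAIL: mismatch Int ~ Bool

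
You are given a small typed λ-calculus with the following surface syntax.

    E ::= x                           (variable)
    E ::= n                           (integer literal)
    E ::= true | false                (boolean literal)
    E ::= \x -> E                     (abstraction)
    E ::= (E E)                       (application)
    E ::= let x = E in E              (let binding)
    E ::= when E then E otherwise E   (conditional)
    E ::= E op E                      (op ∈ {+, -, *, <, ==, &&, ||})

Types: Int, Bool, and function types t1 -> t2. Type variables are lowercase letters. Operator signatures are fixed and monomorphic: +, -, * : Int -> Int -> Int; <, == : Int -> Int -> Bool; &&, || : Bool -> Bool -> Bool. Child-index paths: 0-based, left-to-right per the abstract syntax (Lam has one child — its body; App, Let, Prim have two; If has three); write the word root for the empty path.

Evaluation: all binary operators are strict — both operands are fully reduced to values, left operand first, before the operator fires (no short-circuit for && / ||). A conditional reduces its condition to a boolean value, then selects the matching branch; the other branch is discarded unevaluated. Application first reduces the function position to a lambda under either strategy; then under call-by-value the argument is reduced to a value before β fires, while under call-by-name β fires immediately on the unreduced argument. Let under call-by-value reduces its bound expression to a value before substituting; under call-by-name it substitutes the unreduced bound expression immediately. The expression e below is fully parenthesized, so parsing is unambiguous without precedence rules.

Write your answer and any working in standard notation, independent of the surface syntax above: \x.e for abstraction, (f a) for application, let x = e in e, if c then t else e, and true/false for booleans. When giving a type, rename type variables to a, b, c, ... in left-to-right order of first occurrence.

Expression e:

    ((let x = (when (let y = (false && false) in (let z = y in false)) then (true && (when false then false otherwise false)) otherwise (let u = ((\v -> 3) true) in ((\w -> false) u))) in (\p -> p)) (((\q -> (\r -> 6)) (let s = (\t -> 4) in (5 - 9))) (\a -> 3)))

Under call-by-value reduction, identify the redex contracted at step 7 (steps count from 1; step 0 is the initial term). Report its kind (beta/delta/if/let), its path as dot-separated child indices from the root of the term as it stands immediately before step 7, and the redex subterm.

Working:
step 0: ((let x = (if (let y = (false && false) in (let z = y in false)) then (true && (if false then false else false)) else (let u = ((\v.3) true) in ((\w.false) u))) in (\p.p)) (((\q.(\r.6)) (let s = (\t.4) in (5 - 9))) (\a.3)))
step 1: [delta@0.0.0.0] ((let x = (if (let y = false in (let z = y in false)) then (true && (if false then false else false)) else (let u = ((\v.3) true) in ((\w.false) u))) in (\p.p)) (((\q.(\r.6)) (let s = (\t.4) in (5 - 9))) (\a.3)))
step 2: [let@0.0.0] ((let x = (if (let z = false in false) then (true && (if false then false else false)) else (let u = ((\v.3) true) in ((\w.false) u))) in (\p.p)) (((\q.(\r.6)) (let s = (\t.4) in (5 - 9))) (\a.3)))
step 3: [let@0.0.0] ((let x = (if false then (true && (if false then false else false)) else (let u = ((\v.3) true) in ((\w.false) u))) in (\p.p)) (((\q.(\r.6)) (let s = (\t.4) in (5 - 9))) (\a.3)))
step 4: [if@0.0] ((let x = (let u = ((\v.3) true) in ((\w.false) u)) in (\p.p)) (((\q.(\r.6)) (let s = (\t.4) in (5 - 9))) (\a.3)))
step 5: [beta@0.0.0] ((let x = (let u = 3 in ((\w.false) u)) in (\p.p)) (((\q.(\r.6)) (let s = (\t.4) in (5 - 9))) (\a.3)))
step 6: [let@0.0] ((let x = ((\w.false) 3) in (\p.p)) (((\q.(\r.6)) (let s = (\t.4) in (5 - 9))) (\a.3)))
step 7: [beta@0.0] ((let x = false in (\p.p)) (((\q.(\r.6)) (let s = (\t.4) in (5 - 9))) (\a.3)))

Answer: beta at 0.0 : ((\w.false) 3)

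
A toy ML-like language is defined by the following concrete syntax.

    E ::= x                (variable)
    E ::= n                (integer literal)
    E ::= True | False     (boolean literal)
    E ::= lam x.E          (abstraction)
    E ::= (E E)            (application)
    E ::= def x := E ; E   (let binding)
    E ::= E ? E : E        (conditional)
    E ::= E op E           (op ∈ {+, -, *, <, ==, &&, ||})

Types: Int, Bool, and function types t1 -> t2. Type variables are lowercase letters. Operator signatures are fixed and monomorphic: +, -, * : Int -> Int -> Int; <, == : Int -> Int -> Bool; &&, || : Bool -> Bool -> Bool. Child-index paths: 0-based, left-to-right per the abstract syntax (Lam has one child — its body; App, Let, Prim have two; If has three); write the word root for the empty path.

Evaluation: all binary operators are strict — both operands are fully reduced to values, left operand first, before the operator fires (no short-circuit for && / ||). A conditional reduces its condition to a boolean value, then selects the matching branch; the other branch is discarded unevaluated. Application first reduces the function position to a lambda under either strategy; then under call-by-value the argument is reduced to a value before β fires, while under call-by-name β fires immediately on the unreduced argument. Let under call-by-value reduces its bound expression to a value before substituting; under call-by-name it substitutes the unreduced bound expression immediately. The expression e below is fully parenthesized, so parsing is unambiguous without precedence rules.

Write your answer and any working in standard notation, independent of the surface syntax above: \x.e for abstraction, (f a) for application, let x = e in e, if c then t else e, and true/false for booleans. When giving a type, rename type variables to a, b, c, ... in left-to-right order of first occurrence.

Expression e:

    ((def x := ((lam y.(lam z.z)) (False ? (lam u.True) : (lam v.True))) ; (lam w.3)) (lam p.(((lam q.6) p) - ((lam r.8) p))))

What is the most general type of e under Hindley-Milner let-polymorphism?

Answer: Int

Derivation:
z : b
\z._ : b -> b
\y._ : a -> b -> b
  unify Bool ~ Bool
\u._ : c -> Bool
\v._ : d -> Bool
  unify c -> Bool ~ d -> Bool
  unify c ~ d
  unify Bool ~ Bool
  unify a -> b -> b ~ (d -> Bool) -> e
  unify a ~ d -> Bool
  unify b -> b ~ e
_ _ : b -> b
let x : forall. b -> b
\w._ : f -> Int
\q._ : h -> Int
p : g
  unify h -> Int ~ g -> i
  unify h ~ g
  unify Int ~ i
_ _ : Int
  unify Int ~ Int
\r._ : j -> Int
p : g
  unify j -> Int ~ g -> k
  unify j ~ g
  unify Int ~ k
_ _ : Int
  unify Int ~ Int
\p._ : g -> Int
  unify f -> Int ~ (g -> Int) -> l
  unify f ~ g -> Int
  unify Int ~ l
_ _ : Int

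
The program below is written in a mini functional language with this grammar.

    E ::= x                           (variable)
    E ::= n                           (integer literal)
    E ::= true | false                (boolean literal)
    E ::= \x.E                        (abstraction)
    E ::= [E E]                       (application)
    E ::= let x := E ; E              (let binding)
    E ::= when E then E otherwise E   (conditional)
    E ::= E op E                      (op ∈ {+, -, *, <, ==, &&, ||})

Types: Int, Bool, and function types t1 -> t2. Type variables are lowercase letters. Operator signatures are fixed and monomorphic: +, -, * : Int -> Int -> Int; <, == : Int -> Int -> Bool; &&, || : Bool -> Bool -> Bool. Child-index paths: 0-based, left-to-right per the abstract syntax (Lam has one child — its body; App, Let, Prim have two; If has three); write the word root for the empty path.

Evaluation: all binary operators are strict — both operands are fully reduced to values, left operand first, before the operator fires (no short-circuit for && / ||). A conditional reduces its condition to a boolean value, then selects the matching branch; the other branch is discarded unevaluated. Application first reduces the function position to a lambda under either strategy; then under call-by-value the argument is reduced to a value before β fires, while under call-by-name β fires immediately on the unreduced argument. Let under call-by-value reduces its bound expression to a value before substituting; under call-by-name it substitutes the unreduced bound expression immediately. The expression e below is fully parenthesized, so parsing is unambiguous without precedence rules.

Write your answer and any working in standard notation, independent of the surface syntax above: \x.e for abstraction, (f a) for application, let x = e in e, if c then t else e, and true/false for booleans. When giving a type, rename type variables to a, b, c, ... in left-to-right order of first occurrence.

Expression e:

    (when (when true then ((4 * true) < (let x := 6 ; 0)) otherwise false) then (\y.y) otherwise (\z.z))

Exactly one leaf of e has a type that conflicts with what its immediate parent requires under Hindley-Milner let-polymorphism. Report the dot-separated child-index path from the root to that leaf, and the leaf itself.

Working:
  unify Bool ~ Bool
  unify Int ~ Int
  unify Bool ~ Int
  FAIL: mismatch Bool ~ Int

Answer: 0.1.0.1 : true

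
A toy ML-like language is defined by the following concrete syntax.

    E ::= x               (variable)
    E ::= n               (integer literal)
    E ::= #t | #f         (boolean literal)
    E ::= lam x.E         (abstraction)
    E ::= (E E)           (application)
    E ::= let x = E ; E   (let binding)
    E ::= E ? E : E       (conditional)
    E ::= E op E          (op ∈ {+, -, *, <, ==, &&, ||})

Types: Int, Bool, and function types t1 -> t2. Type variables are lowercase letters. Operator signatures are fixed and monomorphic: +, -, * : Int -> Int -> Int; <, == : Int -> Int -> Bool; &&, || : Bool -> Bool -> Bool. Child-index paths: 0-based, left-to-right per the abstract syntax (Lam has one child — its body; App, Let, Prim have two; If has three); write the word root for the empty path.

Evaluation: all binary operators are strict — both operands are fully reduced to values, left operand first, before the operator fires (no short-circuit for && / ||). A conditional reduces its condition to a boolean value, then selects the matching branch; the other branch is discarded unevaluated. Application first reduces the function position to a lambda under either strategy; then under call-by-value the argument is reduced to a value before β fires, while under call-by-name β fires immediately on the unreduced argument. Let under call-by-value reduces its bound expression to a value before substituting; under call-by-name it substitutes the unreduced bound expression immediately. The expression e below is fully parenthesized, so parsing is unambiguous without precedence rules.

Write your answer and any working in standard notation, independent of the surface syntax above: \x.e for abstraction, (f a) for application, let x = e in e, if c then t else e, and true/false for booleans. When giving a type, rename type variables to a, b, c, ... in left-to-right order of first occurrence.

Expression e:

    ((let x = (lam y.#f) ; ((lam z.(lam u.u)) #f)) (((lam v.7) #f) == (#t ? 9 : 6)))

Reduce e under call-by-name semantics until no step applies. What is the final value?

Working:
step 0: ((let x = (\y.false) in ((\z.(\u.u)) false)) (((\v.7) false) == (if true then 9 else 6)))
step 1: [let@0] (((\z.(\u.u)) false) (((\v.7) false) == (if true then 9 else 6)))
step 2: [beta@0] ((\u.u) (((\v.7) false) == (if true then 9 else 6)))
step 3: [beta@root] (((\v.7) false) == (if true then 9 else 6))
step 4: [beta@0] (7 == (if true then 9 else 6))
step 5: [if@1] (7 == 9)
step 6: [delta@root] false

Answer: false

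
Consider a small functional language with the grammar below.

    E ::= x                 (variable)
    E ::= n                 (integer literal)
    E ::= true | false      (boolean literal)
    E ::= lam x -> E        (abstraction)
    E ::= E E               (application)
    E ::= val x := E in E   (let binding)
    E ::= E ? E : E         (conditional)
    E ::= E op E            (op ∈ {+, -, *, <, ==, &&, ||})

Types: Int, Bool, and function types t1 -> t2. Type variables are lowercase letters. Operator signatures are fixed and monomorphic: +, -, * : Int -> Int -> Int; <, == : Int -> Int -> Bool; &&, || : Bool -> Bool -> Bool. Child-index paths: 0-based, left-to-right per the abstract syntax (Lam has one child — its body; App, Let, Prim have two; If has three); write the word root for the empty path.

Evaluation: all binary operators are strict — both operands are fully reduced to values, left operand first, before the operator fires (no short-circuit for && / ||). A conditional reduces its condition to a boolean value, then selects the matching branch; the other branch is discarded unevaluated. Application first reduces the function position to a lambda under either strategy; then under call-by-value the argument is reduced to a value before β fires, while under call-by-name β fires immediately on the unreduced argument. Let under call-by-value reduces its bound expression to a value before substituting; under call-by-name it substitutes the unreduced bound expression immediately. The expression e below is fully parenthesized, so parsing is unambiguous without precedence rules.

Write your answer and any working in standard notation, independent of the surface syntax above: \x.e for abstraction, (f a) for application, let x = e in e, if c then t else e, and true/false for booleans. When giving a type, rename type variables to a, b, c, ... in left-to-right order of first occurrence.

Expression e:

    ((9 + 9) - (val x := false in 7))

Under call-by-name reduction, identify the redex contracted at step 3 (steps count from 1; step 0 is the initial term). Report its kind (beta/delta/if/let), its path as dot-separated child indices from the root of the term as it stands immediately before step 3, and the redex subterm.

Answer: delta at root : (18 - 7)

Trace:
step 0: ((9 + 9) - (let x = false in 7))
step 1: [delta@0] (18 - (let x = false in 7))
step 2: [let@1] (18 - 7)
step 3: [delta@root] 11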